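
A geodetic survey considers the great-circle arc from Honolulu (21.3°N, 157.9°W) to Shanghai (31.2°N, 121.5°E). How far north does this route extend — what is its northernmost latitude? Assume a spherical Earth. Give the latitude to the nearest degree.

The great circle lies in the plane with unit normal n̂ = (p₁ × p₂)/|p₁ × p₂|.
Here n̂_z ≈ -0.829; the vertex latitude is φ_max = arccos|n̂_z| ≈ 34.0°.
Check via Clairaut: cos φ_max = |cos φ₁| · sin C = cos(21.3°)·sin(62.9°) ≈ 0.829, again giving ≈ 34.0°.

≈ 34°N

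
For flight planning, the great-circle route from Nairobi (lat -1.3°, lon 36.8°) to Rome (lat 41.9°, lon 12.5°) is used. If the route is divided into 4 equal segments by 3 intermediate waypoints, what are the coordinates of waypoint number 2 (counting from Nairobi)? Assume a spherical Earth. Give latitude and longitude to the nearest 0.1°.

Write both endpoints as unit vectors p₁, p₂ with components (cos φ cos λ, cos φ sin λ, sin φ).
The central angle between the endpoints is δ = arccos(p₁·p₂) ≈ 0.846 rad (48.5°).
Interpolate at f = 2/4 with slerp weights a = sin((1−f)δ)/sin δ ≈ 0.548, b = sin(fδ)/sin δ ≈ 0.548.
p = a·p₁ + b·p₂ ≈ (0.837, 0.417, 0.354); φ = arcsin(p_z) ≈ 20.72°, λ = atan2(p_y, p_x) ≈ 26.46°.

≈ lat 20.7°, lon 26.5°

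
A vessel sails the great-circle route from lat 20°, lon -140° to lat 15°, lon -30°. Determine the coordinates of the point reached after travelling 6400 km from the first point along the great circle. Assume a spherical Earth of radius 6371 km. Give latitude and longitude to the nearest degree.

Write both endpoints as unit vectors p₁, p₂ with components (cos φ cos λ, cos φ sin λ, sin φ).
The central angle between the endpoints is δ = arccos(p₁·p₂) ≈ 1.795 rad (102.8°). The total great-circle distance is δ·R ≈ 1.795 × 6371 ≈ 11433 km, so the target fraction is f = 6400/11433 ≈ 0.560.
Interpolate at f ≈ 0.560 with slerp weights a = sin((1−f)δ)/sin δ ≈ 0.729, b = sin(fδ)/sin δ ≈ 0.866.
p = a·p₁ + b·p₂ ≈ (0.200, -0.858, 0.473); φ = arcsin(p_z) ≈ 28.24°, λ = atan2(p_y, p_x) ≈ -76.91°.

≈ lat 28°, lon -77°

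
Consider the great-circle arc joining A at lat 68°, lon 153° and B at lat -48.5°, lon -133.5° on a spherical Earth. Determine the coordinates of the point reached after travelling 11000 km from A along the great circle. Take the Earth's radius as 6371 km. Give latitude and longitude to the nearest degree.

Write both endpoints as unit vectors p₁, p₂ with components (cos φ cos λ, cos φ sin λ, sin φ).
The central angle between the endpoints is δ = arccos(p₁·p₂) ≈ 2.245 rad (128.6°). The total great-circle distance is δ·R ≈ 2.245 × 6371 ≈ 14300 km, so the target fraction is f = 11000/14300 ≈ 0.769.
Interpolate at f ≈ 0.769 with slerp weights a = sin((1−f)δ)/sin δ ≈ 0.634, b = sin(fδ)/sin δ ≈ 1.264.
p = a·p₁ + b·p₂ ≈ (-0.788, -0.500, -0.359); φ = arcsin(p_z) ≈ -21.06°, λ = atan2(p_y, p_x) ≈ -147.61°.

≈ lat -21°, lon -148°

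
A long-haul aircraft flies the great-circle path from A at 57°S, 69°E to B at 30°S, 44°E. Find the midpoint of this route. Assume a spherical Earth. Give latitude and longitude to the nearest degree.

≈ 44°S, 54°E

The haversine formula gives a central angle δ ≈ 0.561 rad (32.1°) between the endpoints.
Interpolate at f = 1/2 with slerp weights a = sin((1−f)δ)/sin δ ≈ 0.520, b = sin(fδ)/sin δ ≈ 0.520.
p = a·p₁ + b·p₂ ≈ (0.426, 0.578, -0.697); φ = arcsin(p_z) ≈ -44.15°, λ = atan2(p_y, p_x) ≈ 53.61°.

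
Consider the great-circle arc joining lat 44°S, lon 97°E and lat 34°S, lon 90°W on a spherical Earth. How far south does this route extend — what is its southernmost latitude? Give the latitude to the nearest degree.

The great circle lies in the plane with unit normal n̂ = (p₁ × p₂)/|p₁ × p₂|.
Here n̂_z ≈ +0.074; the vertex latitude is φ_max = arccos|n̂_z| ≈ 85.7°.

≈ 86°S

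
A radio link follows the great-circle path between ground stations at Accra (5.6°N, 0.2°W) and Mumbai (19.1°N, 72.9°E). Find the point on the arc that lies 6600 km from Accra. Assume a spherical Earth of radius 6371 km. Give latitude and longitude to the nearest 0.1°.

Write both endpoints as unit vectors p₁, p₂ with components (cos φ cos λ, cos φ sin λ, sin φ).
The central angle between the endpoints is δ = arccos(p₁·p₂) ≈ 1.261 rad (72.2°). The total great-circle distance is δ·R ≈ 1.261 × 6371 ≈ 8031 km, so the target fraction is f = 6600/8031 ≈ 0.822.
Interpolate at f ≈ 0.822 with slerp weights a = sin((1−f)δ)/sin δ ≈ 0.234, b = sin(fδ)/sin δ ≈ 0.903.
p = a·p₁ + b·p₂ ≈ (0.484, 0.815, 0.318); φ = arcsin(p_z) ≈ 18.57°, λ = atan2(p_y, p_x) ≈ 59.31°.

≈ (18.6°N, 59.3°E)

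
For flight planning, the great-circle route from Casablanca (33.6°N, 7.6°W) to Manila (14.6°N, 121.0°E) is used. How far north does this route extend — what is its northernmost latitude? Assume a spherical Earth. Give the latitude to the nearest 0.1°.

The great circle lies in the plane with unit normal n̂ = (p₁ × p₂)/|p₁ × p₂|.
Here n̂_z ≈ +0.676; the vertex latitude is φ_max = arccos|n̂_z| ≈ 47.5°.

≈ 47.5°N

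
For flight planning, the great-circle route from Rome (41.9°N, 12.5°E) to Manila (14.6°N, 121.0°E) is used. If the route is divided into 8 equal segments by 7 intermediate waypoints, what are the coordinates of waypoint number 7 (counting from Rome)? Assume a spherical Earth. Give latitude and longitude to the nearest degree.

≈ 23°N, 112°E

The haversine formula gives a central angle δ ≈ 1.631 rad (93.5°) between the endpoints.
Interpolate at f = 7/8 with slerp weights a = sin((1−f)δ)/sin δ ≈ 0.203, b = sin(fδ)/sin δ ≈ 0.992.
p = a·p₁ + b·p₂ ≈ (-0.347, 0.855, 0.385); φ = arcsin(p_z) ≈ 22.67°, λ = atan2(p_y, p_x) ≈ 112.07°.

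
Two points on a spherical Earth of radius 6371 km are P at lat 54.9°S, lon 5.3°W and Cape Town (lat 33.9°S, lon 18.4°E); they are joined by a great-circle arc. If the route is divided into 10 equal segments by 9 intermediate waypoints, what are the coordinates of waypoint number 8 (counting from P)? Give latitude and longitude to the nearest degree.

≈ lat 38°S, lon 15°E

Convert each endpoint to a unit vector on the sphere (x = cos φ cos λ, y = cos φ sin λ, z = sin φ).
The central angle between the endpoints is δ = arccos(p₁·p₂) ≈ 0.466 rad (26.7°).
Interpolate at f = 8/10 with slerp weights a = sin((1−f)δ)/sin δ ≈ 0.207, b = sin(fδ)/sin δ ≈ 0.811.
p = a·p₁ + b·p₂ ≈ (0.757, 0.201, -0.622); φ = arcsin(p_z) ≈ -38.43°, λ = atan2(p_y, p_x) ≈ 14.90°.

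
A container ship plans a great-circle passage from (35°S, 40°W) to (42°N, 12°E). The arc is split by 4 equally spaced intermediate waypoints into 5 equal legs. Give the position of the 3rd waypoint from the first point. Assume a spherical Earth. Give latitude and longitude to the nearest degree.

≈ (12°N, 11°W)

Convert each endpoint to a unit vector on the sphere (x = cos φ cos λ, y = cos φ sin λ, z = sin φ).
The central angle between the endpoints is δ = arccos(p₁·p₂) ≈ 1.580 rad (90.5°).
Interpolate at f = 3/5 with slerp weights a = sin((1−f)δ)/sin δ ≈ 0.591, b = sin(fδ)/sin δ ≈ 0.812.
p = a·p₁ + b·p₂ ≈ (0.961, -0.186, 0.205); φ = arcsin(p_z) ≈ 11.81°, λ = atan2(p_y, p_x) ≈ -10.93°.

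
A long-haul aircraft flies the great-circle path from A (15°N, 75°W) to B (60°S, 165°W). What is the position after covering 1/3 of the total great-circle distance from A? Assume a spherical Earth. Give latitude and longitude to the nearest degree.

≈ (15°S, 92°W)

From cos δ = sin φ₁ sin φ₂ + cos φ₁ cos φ₂ cos Δλ, the central angle is δ ≈ 1.797 rad (103.0°).
Interpolate at f = 1/3 with slerp weights a = sin((1−f)δ)/sin δ ≈ 0.956, b = sin(fδ)/sin δ ≈ 0.578.
p = a·p₁ + b·p₂ ≈ (-0.040, -0.966, -0.254); φ = arcsin(p_z) ≈ -14.69°, λ = atan2(p_y, p_x) ≈ -92.40°.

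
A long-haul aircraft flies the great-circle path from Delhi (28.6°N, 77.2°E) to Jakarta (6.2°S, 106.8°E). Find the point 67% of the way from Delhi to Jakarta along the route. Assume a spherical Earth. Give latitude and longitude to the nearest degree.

≈ 6°N, 98°E

Write both endpoints as unit vectors p₁, p₂ with components (cos φ cos λ, cos φ sin λ, sin φ).
The central angle between the endpoints is δ = arccos(p₁·p₂) ≈ 0.785 rad (45.0°).
Interpolate at f = 0.67 with slerp weights a = sin((1−f)δ)/sin δ ≈ 0.362, b = sin(fδ)/sin δ ≈ 0.710.
p = a·p₁ + b·p₂ ≈ (-0.134, 0.986, 0.097); φ = arcsin(p_z) ≈ 5.55°, λ = atan2(p_y, p_x) ≈ 97.71°.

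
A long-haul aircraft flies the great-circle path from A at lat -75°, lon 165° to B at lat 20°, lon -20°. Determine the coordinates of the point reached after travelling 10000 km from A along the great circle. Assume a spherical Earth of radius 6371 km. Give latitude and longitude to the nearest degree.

Convert each endpoint to a unit vector on the sphere (x = cos φ cos λ, y = cos φ sin λ, z = sin φ).
The central angle between the endpoints is δ = arccos(p₁·p₂) ≈ 2.181 rad (124.9°). The total great-circle distance is δ·R ≈ 2.181 × 6371 ≈ 13892 km, so the target fraction is f = 10000/13892 ≈ 0.720.
Interpolate at f ≈ 0.720 with slerp weights a = sin((1−f)δ)/sin δ ≈ 0.700, b = sin(fδ)/sin δ ≈ 1.220.
p = a·p₁ + b·p₂ ≈ (0.902, -0.345, -0.259); φ = arcsin(p_z) ≈ -14.99°, λ = atan2(p_y, p_x) ≈ -20.94°.

≈ lat -15°, lon -21°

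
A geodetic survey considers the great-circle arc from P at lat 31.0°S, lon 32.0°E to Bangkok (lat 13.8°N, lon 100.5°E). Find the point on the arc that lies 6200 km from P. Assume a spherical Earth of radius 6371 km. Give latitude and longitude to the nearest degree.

≈ lat 1°S, lon 81°E

Write both endpoints as unit vectors p₁, p₂ with components (cos φ cos λ, cos φ sin λ, sin φ).
The central angle between the endpoints is δ = arccos(p₁·p₂) ≈ 1.388 rad (79.5°). The total great-circle distance is δ·R ≈ 1.388 × 6371 ≈ 8840 km, so the target fraction is f = 6200/8840 ≈ 0.701.
Interpolate at f ≈ 0.701 with slerp weights a = sin((1−f)δ)/sin δ ≈ 0.409, b = sin(fδ)/sin δ ≈ 0.841.
p = a·p₁ + b·p₂ ≈ (0.149, 0.989, -0.010); φ = arcsin(p_z) ≈ -0.59°, λ = atan2(p_y, p_x) ≈ 81.44°.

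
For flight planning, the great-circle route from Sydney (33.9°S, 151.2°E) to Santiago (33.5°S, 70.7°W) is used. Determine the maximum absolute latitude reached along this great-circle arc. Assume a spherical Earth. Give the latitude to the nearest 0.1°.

The great circle lies in the plane with unit normal n̂ = (p₁ × p₂)/|p₁ × p₂|.
Here n̂_z ≈ +0.472; the vertex latitude is φ_max = arccos|n̂_z| ≈ 61.8°.
Check via Clairaut: cos φ_max = |cos φ₁| · sin C = cos(33.9°)·sin(145.3°) ≈ 0.472, again giving ≈ 61.8°.

≈ 61.8°S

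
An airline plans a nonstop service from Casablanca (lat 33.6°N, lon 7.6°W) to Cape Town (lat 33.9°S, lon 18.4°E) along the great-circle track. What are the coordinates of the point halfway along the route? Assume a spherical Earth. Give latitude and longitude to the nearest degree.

Write both endpoints as unit vectors p₁, p₂ with components (cos φ cos λ, cos φ sin λ, sin φ).
The central angle between the endpoints is δ = arccos(p₁·p₂) ≈ 1.253 rad (71.8°).
Interpolate at f = 1/2 with slerp weights a = sin((1−f)δ)/sin δ ≈ 0.617, b = sin(fδ)/sin δ ≈ 0.617.
p = a·p₁ + b·p₂ ≈ (0.996, 0.094, -0.003); φ = arcsin(p_z) ≈ -0.15°, λ = atan2(p_y, p_x) ≈ 5.38°.

≈ lat 0°N, lon 5°E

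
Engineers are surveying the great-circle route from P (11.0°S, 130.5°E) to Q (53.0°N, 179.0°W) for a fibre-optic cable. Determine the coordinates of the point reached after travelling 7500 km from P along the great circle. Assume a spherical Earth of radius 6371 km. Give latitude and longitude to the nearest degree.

≈ (46°N, 170°E)

From cos δ = sin φ₁ sin φ₂ + cos φ₁ cos φ₂ cos Δλ, the central angle is δ ≈ 1.346 rad (77.1°). The total great-circle distance is δ·R ≈ 1.346 × 6371 ≈ 8572 km, so the target fraction is f = 7500/8572 ≈ 0.875.
Interpolate at f ≈ 0.875 with slerp weights a = sin((1−f)δ)/sin δ ≈ 0.172, b = sin(fδ)/sin δ ≈ 0.947.
p = a·p₁ + b·p₂ ≈ (-0.680, 0.118, 0.724); φ = arcsin(p_z) ≈ 46.38°, λ = atan2(p_y, p_x) ≈ 170.12°.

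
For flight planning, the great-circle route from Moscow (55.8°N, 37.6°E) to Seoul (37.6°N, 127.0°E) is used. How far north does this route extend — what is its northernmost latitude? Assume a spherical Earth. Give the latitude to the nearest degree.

The great circle lies in the plane with unit normal n̂ = (p₁ × p₂)/|p₁ × p₂|.
Here n̂_z ≈ +0.517; the vertex latitude is φ_max = arccos|n̂_z| ≈ 58.8°.
Check via Clairaut: cos φ_max = |cos φ₁| · sin C = cos(55.8°)·sin(67.0°) ≈ 0.517, again giving ≈ 58.8°.

≈ 59°N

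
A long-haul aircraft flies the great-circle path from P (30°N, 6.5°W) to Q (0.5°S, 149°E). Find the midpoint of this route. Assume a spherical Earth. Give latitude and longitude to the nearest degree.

≈ (50°N, 90°E)

Write both endpoints as unit vectors p₁, p₂ with components (cos φ cos λ, cos φ sin λ, sin φ).
The central angle between the endpoints is δ = arccos(p₁·p₂) ≈ 2.486 rad (142.4°).
Interpolate at f = 1/2 with slerp weights a = sin((1−f)δ)/sin δ ≈ 1.552, b = sin(fδ)/sin δ ≈ 1.552.
p = a·p₁ + b·p₂ ≈ (0.005, 0.647, 0.762); φ = arcsin(p_z) ≈ 49.68°, λ = atan2(p_y, p_x) ≈ 89.54°.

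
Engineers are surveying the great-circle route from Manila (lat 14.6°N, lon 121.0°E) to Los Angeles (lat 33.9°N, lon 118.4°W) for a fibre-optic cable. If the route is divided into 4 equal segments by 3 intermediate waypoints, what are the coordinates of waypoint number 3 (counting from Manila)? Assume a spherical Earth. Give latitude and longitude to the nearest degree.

≈ lat 43°N, lon 150°W

Convert each endpoint to a unit vector on the sphere (x = cos φ cos λ, y = cos φ sin λ, z = sin φ).
The central angle between the endpoints is δ = arccos(p₁·p₂) ≈ 1.842 rad (105.6°).
Interpolate at f = 3/4 with slerp weights a = sin((1−f)δ)/sin δ ≈ 0.461, b = sin(fδ)/sin δ ≈ 1.020.
p = a·p₁ + b·p₂ ≈ (-0.632, -0.362, 0.685); φ = arcsin(p_z) ≈ 43.23°, λ = atan2(p_y, p_x) ≈ -150.24°.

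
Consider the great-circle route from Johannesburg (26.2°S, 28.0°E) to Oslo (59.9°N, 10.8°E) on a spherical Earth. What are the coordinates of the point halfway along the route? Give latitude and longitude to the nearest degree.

≈ 17°N, 22°E

The haversine formula gives a central angle δ ≈ 1.523 rad (87.3°) between the endpoints.
Interpolate at f = 1/2 with slerp weights a = sin((1−f)δ)/sin δ ≈ 0.691, b = sin(fδ)/sin δ ≈ 0.691.
p = a·p₁ + b·p₂ ≈ (0.888, 0.356, 0.293); φ = arcsin(p_z) ≈ 17.02°, λ = atan2(p_y, p_x) ≈ 21.85°.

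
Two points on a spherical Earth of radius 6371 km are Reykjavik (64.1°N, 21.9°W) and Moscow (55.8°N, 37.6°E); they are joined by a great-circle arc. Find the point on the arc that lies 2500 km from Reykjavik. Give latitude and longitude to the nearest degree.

≈ 60°N, 27°E

Convert each endpoint to a unit vector on the sphere (x = cos φ cos λ, y = cos φ sin λ, z = sin φ).
The central angle between the endpoints is δ = arccos(p₁·p₂) ≈ 0.518 rad (29.7°). The total great-circle distance is δ·R ≈ 0.518 × 6371 ≈ 3303 km, so the target fraction is f = 2500/3303 ≈ 0.757.
Interpolate at f ≈ 0.757 with slerp weights a = sin((1−f)δ)/sin δ ≈ 0.254, b = sin(fδ)/sin δ ≈ 0.772.
p = a·p₁ + b·p₂ ≈ (0.446, 0.223, 0.866); φ = arcsin(p_z) ≈ 60.05°, λ = atan2(p_y, p_x) ≈ 26.58°.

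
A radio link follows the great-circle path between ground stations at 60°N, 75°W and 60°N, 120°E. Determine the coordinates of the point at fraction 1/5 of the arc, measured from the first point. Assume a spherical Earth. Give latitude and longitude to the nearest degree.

≈ 72°N, 81°W

Convert each endpoint to a unit vector on the sphere (x = cos φ cos λ, y = cos φ sin λ, z = sin φ).
The central angle between the endpoints is δ = arccos(p₁·p₂) ≈ 1.037 rad (59.4°).
Interpolate at f = 1/5 with slerp weights a = sin((1−f)δ)/sin δ ≈ 0.857, b = sin(fδ)/sin δ ≈ 0.239.
p = a·p₁ + b·p₂ ≈ (0.051, -0.310, 0.949); φ = arcsin(p_z) ≈ 71.67°, λ = atan2(p_y, p_x) ≈ -80.65°.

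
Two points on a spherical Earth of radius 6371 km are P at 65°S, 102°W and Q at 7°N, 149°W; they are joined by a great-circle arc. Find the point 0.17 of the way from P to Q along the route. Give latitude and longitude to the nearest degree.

The haversine formula gives a central angle δ ≈ 1.394 rad (79.9°) between the endpoints.
Interpolate at f = 0.17 with slerp weights a = sin((1−f)δ)/sin δ ≈ 0.930, b = sin(fδ)/sin δ ≈ 0.239.
p = a·p₁ + b·p₂ ≈ (-0.285, -0.506, -0.814); φ = arcsin(p_z) ≈ -54.48°, λ = atan2(p_y, p_x) ≈ -119.34°.

≈ 54°S, 119°W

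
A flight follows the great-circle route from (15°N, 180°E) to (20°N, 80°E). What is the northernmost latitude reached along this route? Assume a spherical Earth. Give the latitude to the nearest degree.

≈ 26°N

The great circle lies in the plane with unit normal n̂ = (p₁ × p₂)/|p₁ × p₂|.
Here n̂_z ≈ -0.896; the vertex latitude is φ_max = arccos|n̂_z| ≈ 26.4°.
Check via Clairaut: cos φ_max = |cos φ₁| · sin C = cos(15.0°)·sin(68.1°) ≈ 0.896, again giving ≈ 26.4°.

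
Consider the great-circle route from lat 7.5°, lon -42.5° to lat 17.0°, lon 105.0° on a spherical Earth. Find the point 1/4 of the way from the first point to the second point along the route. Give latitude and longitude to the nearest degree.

Convert each endpoint to a unit vector on the sphere (x = cos φ cos λ, y = cos φ sin λ, z = sin φ).
The central angle between the endpoints is δ = arccos(p₁·p₂) ≈ 2.436 rad (139.6°).
Interpolate at f = 1/4 with slerp weights a = sin((1−f)δ)/sin δ ≈ 1.492, b = sin(fδ)/sin δ ≈ 0.883.
p = a·p₁ + b·p₂ ≈ (0.872, -0.184, 0.453); φ = arcsin(p_z) ≈ 26.93°, λ = atan2(p_y, p_x) ≈ -11.92°.

≈ lat 27°, lon -12°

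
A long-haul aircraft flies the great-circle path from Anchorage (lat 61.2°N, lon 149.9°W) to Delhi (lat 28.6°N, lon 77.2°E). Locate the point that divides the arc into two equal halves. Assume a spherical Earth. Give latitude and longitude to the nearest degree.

Convert each endpoint to a unit vector on the sphere (x = cos φ cos λ, y = cos φ sin λ, z = sin φ).
The central angle between the endpoints is δ = arccos(p₁·p₂) ≈ 1.439 rad (82.4°).
Interpolate at f = 1/2 with slerp weights a = sin((1−f)δ)/sin δ ≈ 0.665, b = sin(fδ)/sin δ ≈ 0.665.
p = a·p₁ + b·p₂ ≈ (-0.148, 0.409, 0.901); φ = arcsin(p_z) ≈ 64.25°, λ = atan2(p_y, p_x) ≈ 109.88°.

≈ lat 64°N, lon 110°E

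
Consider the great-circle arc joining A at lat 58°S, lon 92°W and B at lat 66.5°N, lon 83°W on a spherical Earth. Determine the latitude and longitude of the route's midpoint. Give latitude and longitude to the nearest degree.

Write both endpoints as unit vectors p₁, p₂ with components (cos φ cos λ, cos φ sin λ, sin φ).
The central angle between the endpoints is δ = arccos(p₁·p₂) ≈ 2.176 rad (124.7°).
Interpolate at f = 1/2 with slerp weights a = sin((1−f)δ)/sin δ ≈ 1.077, b = sin(fδ)/sin δ ≈ 1.077.
p = a·p₁ + b·p₂ ≈ (0.032, -0.997, 0.074); φ = arcsin(p_z) ≈ 4.26°, λ = atan2(p_y, p_x) ≈ -88.14°.

≈ lat 4°N, lon 88°W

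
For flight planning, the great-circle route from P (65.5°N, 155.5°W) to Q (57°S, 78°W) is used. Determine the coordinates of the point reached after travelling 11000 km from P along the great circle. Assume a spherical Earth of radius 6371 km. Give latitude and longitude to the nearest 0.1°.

≈ (24.1°S, 100.2°W)

Write both endpoints as unit vectors p₁, p₂ with components (cos φ cos λ, cos φ sin λ, sin φ).
The central angle between the endpoints is δ = arccos(p₁·p₂) ≈ 2.366 rad (135.6°). The total great-circle distance is δ·R ≈ 2.366 × 6371 ≈ 15076 km, so the target fraction is f = 11000/15076 ≈ 0.730.
Interpolate at f ≈ 0.730 with slerp weights a = sin((1−f)δ)/sin δ ≈ 0.853, b = sin(fδ)/sin δ ≈ 1.412.
p = a·p₁ + b·p₂ ≈ (-0.162, -0.899, -0.408); φ = arcsin(p_z) ≈ -24.05°, λ = atan2(p_y, p_x) ≈ -100.22°.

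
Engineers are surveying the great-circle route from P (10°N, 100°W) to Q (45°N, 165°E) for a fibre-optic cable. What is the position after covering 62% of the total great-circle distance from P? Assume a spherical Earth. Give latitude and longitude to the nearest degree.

Convert each endpoint to a unit vector on the sphere (x = cos φ cos λ, y = cos φ sin λ, z = sin φ).
The central angle between the endpoints is δ = arccos(p₁·p₂) ≈ 1.509 rad (86.4°).
Interpolate at f = 0.62 with slerp weights a = sin((1−f)δ)/sin δ ≈ 0.543, b = sin(fδ)/sin δ ≈ 0.806.
p = a·p₁ + b·p₂ ≈ (-0.644, -0.379, 0.665); φ = arcsin(p_z) ≈ 41.65°, λ = atan2(p_y, p_x) ≈ -149.48°.

≈ (42°N, 149°W)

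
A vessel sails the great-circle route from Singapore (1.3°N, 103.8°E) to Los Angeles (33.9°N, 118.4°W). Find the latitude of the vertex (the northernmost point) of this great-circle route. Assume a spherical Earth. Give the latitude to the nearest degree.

The great circle lies in the plane with unit normal n̂ = (p₁ × p₂)/|p₁ × p₂|.
Here n̂_z ≈ +0.698; the vertex latitude is φ_max = arccos|n̂_z| ≈ 45.7°.

≈ 46°N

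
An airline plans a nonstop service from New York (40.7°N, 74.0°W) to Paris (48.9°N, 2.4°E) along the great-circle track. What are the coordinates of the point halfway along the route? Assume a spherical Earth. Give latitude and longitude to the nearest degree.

≈ 52°N, 39°W

From cos δ = sin φ₁ sin φ₂ + cos φ₁ cos φ₂ cos Δλ, the central angle is δ ≈ 0.917 rad (52.5°).
Interpolate at f = 1/2 with slerp weights a = sin((1−f)δ)/sin δ ≈ 0.558, b = sin(fδ)/sin δ ≈ 0.558.
p = a·p₁ + b·p₂ ≈ (0.483, -0.391, 0.784); φ = arcsin(p_z) ≈ 51.60°, λ = atan2(p_y, p_x) ≈ -39.01°.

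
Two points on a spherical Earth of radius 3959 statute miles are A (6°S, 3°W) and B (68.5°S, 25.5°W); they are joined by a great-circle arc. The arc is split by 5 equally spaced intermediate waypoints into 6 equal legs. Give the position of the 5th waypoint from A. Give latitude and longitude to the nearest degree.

≈ (58°S, 17°W)

Write both endpoints as unit vectors p₁, p₂ with components (cos φ cos λ, cos φ sin λ, sin φ).
The central angle between the endpoints is δ = arccos(p₁·p₂) ≈ 1.122 rad (64.3°).
Interpolate at f = 5/6 with slerp weights a = sin((1−f)δ)/sin δ ≈ 0.206, b = sin(fδ)/sin δ ≈ 0.893.
p = a·p₁ + b·p₂ ≈ (0.500, -0.152, -0.852); φ = arcsin(p_z) ≈ -58.48°, λ = atan2(p_y, p_x) ≈ -16.86°.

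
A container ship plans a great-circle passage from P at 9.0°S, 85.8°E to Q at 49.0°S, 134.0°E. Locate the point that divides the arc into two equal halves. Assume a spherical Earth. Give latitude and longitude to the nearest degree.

Convert each endpoint to a unit vector on the sphere (x = cos φ cos λ, y = cos φ sin λ, z = sin φ).
The central angle between the endpoints is δ = arccos(p₁·p₂) ≈ 0.988 rad (56.6°).
Interpolate at f = 1/2 with slerp weights a = sin((1−f)δ)/sin δ ≈ 0.568, b = sin(fδ)/sin δ ≈ 0.568.
p = a·p₁ + b·p₂ ≈ (-0.218, 0.828, -0.518); φ = arcsin(p_z) ≈ -31.16°, λ = atan2(p_y, p_x) ≈ 104.74°.

≈ 31°S, 105°E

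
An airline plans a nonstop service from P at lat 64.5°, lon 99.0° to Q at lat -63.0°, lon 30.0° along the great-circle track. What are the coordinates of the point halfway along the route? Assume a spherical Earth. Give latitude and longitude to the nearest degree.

Convert each endpoint to a unit vector on the sphere (x = cos φ cos λ, y = cos φ sin λ, z = sin φ).
The central angle between the endpoints is δ = arccos(p₁·p₂) ≈ 2.395 rad (137.2°).
Interpolate at f = 1/2 with slerp weights a = sin((1−f)δ)/sin δ ≈ 1.371, b = sin(fδ)/sin δ ≈ 1.371.
p = a·p₁ + b·p₂ ≈ (0.447, 0.894, 0.016); φ = arcsin(p_z) ≈ 0.91°, λ = atan2(p_y, p_x) ≈ 63.45°.

≈ lat 1°, lon 63°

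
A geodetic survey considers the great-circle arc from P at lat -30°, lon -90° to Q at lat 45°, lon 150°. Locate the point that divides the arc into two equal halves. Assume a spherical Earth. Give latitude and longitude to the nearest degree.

From cos δ = sin φ₁ sin φ₂ + cos φ₁ cos φ₂ cos Δλ, the central angle is δ ≈ 2.291 rad (131.3°).
Interpolate at f = 1/2 with slerp weights a = sin((1−f)δ)/sin δ ≈ 1.212, b = sin(fδ)/sin δ ≈ 1.212.
p = a·p₁ + b·p₂ ≈ (-0.742, -0.621, 0.251); φ = arcsin(p_z) ≈ 14.54°, λ = atan2(p_y, p_x) ≈ -140.08°.

≈ lat 15°, lon -140°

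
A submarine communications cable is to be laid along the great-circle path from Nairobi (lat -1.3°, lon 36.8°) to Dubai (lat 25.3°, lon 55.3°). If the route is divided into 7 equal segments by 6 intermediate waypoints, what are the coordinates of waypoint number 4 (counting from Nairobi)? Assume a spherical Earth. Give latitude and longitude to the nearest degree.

≈ lat 14°, lon 47°

Write both endpoints as unit vectors p₁, p₂ with components (cos φ cos λ, cos φ sin λ, sin φ).
The central angle between the endpoints is δ = arccos(p₁·p₂) ≈ 0.560 rad (32.1°).
Interpolate at f = 4/7 with slerp weights a = sin((1−f)δ)/sin δ ≈ 0.447, b = sin(fδ)/sin δ ≈ 0.592.
p = a·p₁ + b·p₂ ≈ (0.663, 0.708, 0.243); φ = arcsin(p_z) ≈ 14.06°, λ = atan2(p_y, p_x) ≈ 46.89°.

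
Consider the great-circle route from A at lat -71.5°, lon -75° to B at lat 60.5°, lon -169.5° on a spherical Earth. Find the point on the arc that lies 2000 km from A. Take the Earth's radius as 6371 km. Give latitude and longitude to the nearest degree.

The haversine formula gives a central angle δ ≈ 2.564 rad (146.9°) between the endpoints. The total great-circle distance is δ·R ≈ 2.564 × 6371 ≈ 16334 km, so the target fraction is f = 2000/16334 ≈ 0.122.
Interpolate at f ≈ 0.122 with slerp weights a = sin((1−f)δ)/sin δ ≈ 1.425, b = sin(fδ)/sin δ ≈ 0.565.
p = a·p₁ + b·p₂ ≈ (-0.157, -0.487, -0.859); φ = arcsin(p_z) ≈ -59.21°, λ = atan2(p_y, p_x) ≈ -107.83°.

≈ lat -59°, lon -108°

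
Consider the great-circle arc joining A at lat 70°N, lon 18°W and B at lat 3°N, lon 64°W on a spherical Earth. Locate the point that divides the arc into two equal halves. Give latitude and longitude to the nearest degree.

Convert each endpoint to a unit vector on the sphere (x = cos φ cos λ, y = cos φ sin λ, z = sin φ).
The central angle between the endpoints is δ = arccos(p₁·p₂) ≈ 1.280 rad (73.4°).
Interpolate at f = 1/2 with slerp weights a = sin((1−f)δ)/sin δ ≈ 0.623, b = sin(fδ)/sin δ ≈ 0.623.
p = a·p₁ + b·p₂ ≈ (0.476, -0.625, 0.618); φ = arcsin(p_z) ≈ 38.20°, λ = atan2(p_y, p_x) ≈ -52.74°.

≈ lat 38°N, lon 53°W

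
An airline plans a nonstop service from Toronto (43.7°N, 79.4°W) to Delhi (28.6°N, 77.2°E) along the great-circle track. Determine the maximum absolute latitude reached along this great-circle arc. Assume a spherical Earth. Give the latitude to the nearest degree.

The great circle lies in the plane with unit normal n̂ = (p₁ × p₂)/|p₁ × p₂|.
Here n̂_z ≈ +0.260; the vertex latitude is φ_max = arccos|n̂_z| ≈ 74.9°.

≈ 75°N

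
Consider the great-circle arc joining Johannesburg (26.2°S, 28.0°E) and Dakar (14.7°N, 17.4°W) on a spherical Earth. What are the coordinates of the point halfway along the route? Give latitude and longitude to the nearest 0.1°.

≈ 6.2°S, 4.4°E

Convert each endpoint to a unit vector on the sphere (x = cos φ cos λ, y = cos φ sin λ, z = sin φ).
The central angle between the endpoints is δ = arccos(p₁·p₂) ≈ 1.050 rad (60.2°).
Interpolate at f = 1/2 with slerp weights a = sin((1−f)δ)/sin δ ≈ 0.578, b = sin(fδ)/sin δ ≈ 0.578.
p = a·p₁ + b·p₂ ≈ (0.991, 0.076, -0.108); φ = arcsin(p_z) ≈ -6.23°, λ = atan2(p_y, p_x) ≈ 4.40°.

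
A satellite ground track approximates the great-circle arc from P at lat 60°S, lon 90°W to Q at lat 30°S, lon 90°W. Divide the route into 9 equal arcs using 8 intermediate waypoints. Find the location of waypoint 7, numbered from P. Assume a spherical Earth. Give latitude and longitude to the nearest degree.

Convert each endpoint to a unit vector on the sphere (x = cos φ cos λ, y = cos φ sin λ, z = sin φ).
The central angle between the endpoints is δ = arccos(p₁·p₂) ≈ 0.524 rad (30.0°).
Interpolate at f = 7/9 with slerp weights a = sin((1−f)δ)/sin δ ≈ 0.232, b = sin(fδ)/sin δ ≈ 0.792.
p = a·p₁ + b·p₂ ≈ (0.000, -0.802, -0.597); φ = arcsin(p_z) ≈ -36.67°, λ = atan2(p_y, p_x) ≈ -90.00°.

≈ lat 37°S, lon 90°W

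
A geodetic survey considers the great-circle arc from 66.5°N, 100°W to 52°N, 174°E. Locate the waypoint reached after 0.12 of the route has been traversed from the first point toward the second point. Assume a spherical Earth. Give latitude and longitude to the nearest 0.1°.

≈ 68.1°N, 112.5°W

Write both endpoints as unit vectors p₁, p₂ with components (cos φ cos λ, cos φ sin λ, sin φ).
The central angle between the endpoints is δ = arccos(p₁·p₂) ≈ 0.738 rad (42.3°).
Interpolate at f = 0.12 with slerp weights a = sin((1−f)δ)/sin δ ≈ 0.899, b = sin(fδ)/sin δ ≈ 0.131.
p = a·p₁ + b·p₂ ≈ (-0.143, -0.345, 0.928); φ = arcsin(p_z) ≈ 68.11°, λ = atan2(p_y, p_x) ≈ -112.50°.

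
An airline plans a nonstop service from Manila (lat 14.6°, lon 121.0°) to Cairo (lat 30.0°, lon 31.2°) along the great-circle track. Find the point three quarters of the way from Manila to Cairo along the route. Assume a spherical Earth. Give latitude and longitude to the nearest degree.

≈ lat 32°, lon 55°

Convert each endpoint to a unit vector on the sphere (x = cos φ cos λ, y = cos φ sin λ, z = sin φ).
The central angle between the endpoints is δ = arccos(p₁·p₂) ≈ 1.441 rad (82.6°).
Interpolate at f = 3/4 with slerp weights a = sin((1−f)δ)/sin δ ≈ 0.356, b = sin(fδ)/sin δ ≈ 0.890.
p = a·p₁ + b·p₂ ≈ (0.482, 0.694, 0.535); φ = arcsin(p_z) ≈ 32.32°, λ = atan2(p_y, p_x) ≈ 55.23°.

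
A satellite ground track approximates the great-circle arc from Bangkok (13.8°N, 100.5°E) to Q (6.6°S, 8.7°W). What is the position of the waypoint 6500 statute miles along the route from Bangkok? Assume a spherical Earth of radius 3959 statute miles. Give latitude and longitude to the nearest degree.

From cos δ = sin φ₁ sin φ₂ + cos φ₁ cos φ₂ cos Δλ, the central angle is δ ≈ 1.923 rad (110.2°). The total great-circle distance is δ·R ≈ 1.923 × 3959 ≈ 7612 mi, so the target fraction is f = 6500/7612 ≈ 0.854.
Interpolate at f ≈ 0.854 with slerp weights a = sin((1−f)δ)/sin δ ≈ 0.295, b = sin(fδ)/sin δ ≈ 1.063.
p = a·p₁ + b·p₂ ≈ (0.991, 0.122, -0.052); φ = arcsin(p_z) ≈ -2.96°, λ = atan2(p_y, p_x) ≈ 7.03°.

≈ (3°S, 7°E)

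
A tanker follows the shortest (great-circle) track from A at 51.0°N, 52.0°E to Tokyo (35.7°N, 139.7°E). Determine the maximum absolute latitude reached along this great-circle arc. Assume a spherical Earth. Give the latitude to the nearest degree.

≈ 55°N

The great circle lies in the plane with unit normal n̂ = (p₁ × p₂)/|p₁ × p₂|.
Here n̂_z ≈ +0.580; the vertex latitude is φ_max = arccos|n̂_z| ≈ 54.6°.
Check via Clairaut: cos φ_max = |cos φ₁| · sin C = cos(51.0°)·sin(67.2°) ≈ 0.580, again giving ≈ 54.6°.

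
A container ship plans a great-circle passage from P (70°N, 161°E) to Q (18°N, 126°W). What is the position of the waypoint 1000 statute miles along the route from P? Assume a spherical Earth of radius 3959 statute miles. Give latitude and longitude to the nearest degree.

≈ (64°N, 165°W)

Write both endpoints as unit vectors p₁, p₂ with components (cos φ cos λ, cos φ sin λ, sin φ).
The central angle between the endpoints is δ = arccos(p₁·p₂) ≈ 1.175 rad (67.3°). The total great-circle distance is δ·R ≈ 1.175 × 3959 ≈ 4652 mi, so the target fraction is f = 1000/4652 ≈ 0.215.
Interpolate at f ≈ 0.215 with slerp weights a = sin((1−f)δ)/sin δ ≈ 0.864, b = sin(fδ)/sin δ ≈ 0.271.
p = a·p₁ + b·p₂ ≈ (-0.431, -0.112, 0.895); φ = arcsin(p_z) ≈ 63.57°, λ = atan2(p_y, p_x) ≈ -165.40°.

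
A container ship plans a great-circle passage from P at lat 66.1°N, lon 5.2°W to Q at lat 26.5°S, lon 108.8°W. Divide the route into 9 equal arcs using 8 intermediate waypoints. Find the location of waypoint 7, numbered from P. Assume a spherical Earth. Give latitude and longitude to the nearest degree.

Convert each endpoint to a unit vector on the sphere (x = cos φ cos λ, y = cos φ sin λ, z = sin φ).
The central angle between the endpoints is δ = arccos(p₁·p₂) ≈ 2.087 rad (119.6°).
Interpolate at f = 7/9 with slerp weights a = sin((1−f)δ)/sin δ ≈ 0.514, b = sin(fδ)/sin δ ≈ 1.148.
p = a·p₁ + b·p₂ ≈ (-0.124, -0.991, -0.042); φ = arcsin(p_z) ≈ -2.42°, λ = atan2(p_y, p_x) ≈ -97.11°.

≈ lat 2°S, lon 97°W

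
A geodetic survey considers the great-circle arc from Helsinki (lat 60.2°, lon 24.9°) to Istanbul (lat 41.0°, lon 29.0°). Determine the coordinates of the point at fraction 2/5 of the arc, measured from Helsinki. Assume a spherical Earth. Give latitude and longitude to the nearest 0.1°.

≈ lat 52.5°, lon 27.0°

Write both endpoints as unit vectors p₁, p₂ with components (cos φ cos λ, cos φ sin λ, sin φ).
The central angle between the endpoints is δ = arccos(p₁·p₂) ≈ 0.338 rad (19.4°).
Interpolate at f = 2/5 with slerp weights a = sin((1−f)δ)/sin δ ≈ 0.607, b = sin(fδ)/sin δ ≈ 0.406.
p = a·p₁ + b·p₂ ≈ (0.542, 0.276, 0.794); φ = arcsin(p_z) ≈ 52.54°, λ = atan2(p_y, p_x) ≈ 26.97°.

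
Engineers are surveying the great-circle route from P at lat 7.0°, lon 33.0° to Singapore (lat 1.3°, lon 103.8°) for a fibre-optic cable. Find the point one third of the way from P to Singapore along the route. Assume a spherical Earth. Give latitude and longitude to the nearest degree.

≈ lat 6°, lon 57°

Convert each endpoint to a unit vector on the sphere (x = cos φ cos λ, y = cos φ sin λ, z = sin φ).
The central angle between the endpoints is δ = arccos(p₁·p₂) ≈ 1.235 rad (70.8°).
Interpolate at f = 1/3 with slerp weights a = sin((1−f)δ)/sin δ ≈ 0.777, b = sin(fδ)/sin δ ≈ 0.424.
p = a·p₁ + b·p₂ ≈ (0.546, 0.832, 0.104); φ = arcsin(p_z) ≈ 5.99°, λ = atan2(p_y, p_x) ≈ 56.73°.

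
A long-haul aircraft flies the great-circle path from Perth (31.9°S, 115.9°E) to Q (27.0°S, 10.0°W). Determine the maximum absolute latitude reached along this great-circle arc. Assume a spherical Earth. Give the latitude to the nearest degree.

≈ 51°S

The great circle lies in the plane with unit normal n̂ = (p₁ × p₂)/|p₁ × p₂|.
Here n̂_z ≈ -0.626; the vertex latitude is φ_max = arccos|n̂_z| ≈ 51.3°.
Check via Clairaut: cos φ_max = |cos φ₁| · sin C = cos(31.9°)·sin(132.5°) ≈ 0.626, again giving ≈ 51.3°.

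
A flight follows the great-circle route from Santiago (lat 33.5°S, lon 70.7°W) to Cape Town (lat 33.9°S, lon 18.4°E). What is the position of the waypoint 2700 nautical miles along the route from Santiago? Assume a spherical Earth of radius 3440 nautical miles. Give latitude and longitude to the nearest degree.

Convert each endpoint to a unit vector on the sphere (x = cos φ cos λ, y = cos φ sin λ, z = sin φ).
The central angle between the endpoints is δ = arccos(p₁·p₂) ≈ 1.246 rad (71.4°). The total great-circle distance is δ·R ≈ 1.246 × 3440 ≈ 4288 nmi, so the target fraction is f = 2700/4288 ≈ 0.630.
Interpolate at f ≈ 0.630 with slerp weights a = sin((1−f)δ)/sin δ ≈ 0.470, b = sin(fδ)/sin δ ≈ 0.746.
p = a·p₁ + b·p₂ ≈ (0.717, -0.174, -0.675); φ = arcsin(p_z) ≈ -42.47°, λ = atan2(p_y, p_x) ≈ -13.68°.

≈ lat 42°S, lon 14°W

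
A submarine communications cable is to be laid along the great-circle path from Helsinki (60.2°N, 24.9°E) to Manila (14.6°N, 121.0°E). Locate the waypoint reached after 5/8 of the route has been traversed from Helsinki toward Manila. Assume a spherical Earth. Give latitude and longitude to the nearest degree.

≈ (40°N, 102°E)

The haversine formula gives a central angle δ ≈ 1.402 rad (80.3°) between the endpoints.
Interpolate at f = 5/8 with slerp weights a = sin((1−f)δ)/sin δ ≈ 0.509, b = sin(fδ)/sin δ ≈ 0.780.
p = a·p₁ + b·p₂ ≈ (-0.159, 0.753, 0.638); φ = arcsin(p_z) ≈ 39.67°, λ = atan2(p_y, p_x) ≈ 101.92°.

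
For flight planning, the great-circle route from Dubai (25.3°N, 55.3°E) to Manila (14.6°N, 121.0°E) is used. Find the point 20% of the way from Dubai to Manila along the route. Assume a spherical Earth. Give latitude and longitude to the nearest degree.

The haversine formula gives a central angle δ ≈ 1.084 rad (62.1°) between the endpoints.
Interpolate at f = 0.20 with slerp weights a = sin((1−f)δ)/sin δ ≈ 0.863, b = sin(fδ)/sin δ ≈ 0.243.
p = a·p₁ + b·p₂ ≈ (0.323, 0.843, 0.430); φ = arcsin(p_z) ≈ 25.47°, λ = atan2(p_y, p_x) ≈ 69.05°.

≈ (25°N, 69°E)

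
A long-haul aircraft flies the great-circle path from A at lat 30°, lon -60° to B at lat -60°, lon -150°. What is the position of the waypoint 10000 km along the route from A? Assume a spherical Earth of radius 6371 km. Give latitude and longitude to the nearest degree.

Convert each endpoint to a unit vector on the sphere (x = cos φ cos λ, y = cos φ sin λ, z = sin φ).
The central angle between the endpoints is δ = arccos(p₁·p₂) ≈ 2.019 rad (115.7°). The total great-circle distance is δ·R ≈ 2.019 × 6371 ≈ 12861 km, so the target fraction is f = 10000/12861 ≈ 0.778.
Interpolate at f ≈ 0.778 with slerp weights a = sin((1−f)δ)/sin δ ≈ 0.482, b = sin(fδ)/sin δ ≈ 1.109.
p = a·p₁ + b·p₂ ≈ (-0.272, -0.639, -0.720); φ = arcsin(p_z) ≈ -46.05°, λ = atan2(p_y, p_x) ≈ -113.06°.

≈ lat -46°, lon -113°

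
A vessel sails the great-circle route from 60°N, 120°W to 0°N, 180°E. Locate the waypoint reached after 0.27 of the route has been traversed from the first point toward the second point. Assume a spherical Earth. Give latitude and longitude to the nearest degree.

Write both endpoints as unit vectors p₁, p₂ with components (cos φ cos λ, cos φ sin λ, sin φ).
The central angle between the endpoints is δ = arccos(p₁·p₂) ≈ 1.318 rad (75.5°).
Interpolate at f = 0.27 with slerp weights a = sin((1−f)δ)/sin δ ≈ 0.847, b = sin(fδ)/sin δ ≈ 0.360.
p = a·p₁ + b·p₂ ≈ (-0.572, -0.367, 0.734); φ = arcsin(p_z) ≈ 47.21°, λ = atan2(p_y, p_x) ≈ -147.31°.

≈ 47°N, 147°W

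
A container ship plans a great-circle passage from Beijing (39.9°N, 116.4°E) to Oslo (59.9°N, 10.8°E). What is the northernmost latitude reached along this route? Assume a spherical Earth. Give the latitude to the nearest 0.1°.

≈ 65.5°N

The great circle lies in the plane with unit normal n̂ = (p₁ × p₂)/|p₁ × p₂|.
Here n̂_z ≈ -0.415; the vertex latitude is φ_max = arccos|n̂_z| ≈ 65.5°.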